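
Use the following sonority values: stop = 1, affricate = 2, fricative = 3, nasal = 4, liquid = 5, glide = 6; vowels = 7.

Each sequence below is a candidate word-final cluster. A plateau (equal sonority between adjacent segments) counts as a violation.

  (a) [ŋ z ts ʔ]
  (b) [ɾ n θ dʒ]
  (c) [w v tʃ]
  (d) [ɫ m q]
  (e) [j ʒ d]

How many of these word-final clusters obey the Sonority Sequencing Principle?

5

(a) 4-3-2-1 → obeys
(b) 5-4-3-2 → obeys
(c) 6-3-2 → obeys
(d) 5-4-1 → obeys
(e) 6-3-1 → obeys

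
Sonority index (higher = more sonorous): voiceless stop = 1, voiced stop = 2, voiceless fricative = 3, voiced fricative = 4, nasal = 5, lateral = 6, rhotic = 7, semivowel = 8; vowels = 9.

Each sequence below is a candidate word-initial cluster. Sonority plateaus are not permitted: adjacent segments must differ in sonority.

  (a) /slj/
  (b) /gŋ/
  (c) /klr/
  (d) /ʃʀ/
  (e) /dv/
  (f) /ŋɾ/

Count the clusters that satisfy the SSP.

6

(a) /slj/: profile 3-6-8 — obeys.
(b) /gŋ/: profile 2-5 — obeys.
(c) /klr/: profile 1-6-7 — obeys.
(d) /ʃʀ/: profile 3-7 — obeys.
(e) /dv/: profile 2-4 — obeys.
(f) /ŋɾ/: profile 5-7 — obeys.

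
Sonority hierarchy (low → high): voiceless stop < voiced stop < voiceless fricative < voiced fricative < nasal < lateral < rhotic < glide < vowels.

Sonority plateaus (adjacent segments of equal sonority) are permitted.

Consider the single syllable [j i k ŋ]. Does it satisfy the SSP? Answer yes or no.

Onset: /j/ is a glide (sonority 8); then the nucleus /i/ (sonority 9).
Onset profile 8-9 — rises to the nucleus.
Coda: /k/ is a voiceless stop (sonority 1), /ŋ/ is a nasal (sonority 5).
Coda profile 9-1-5 — does not fall throughout.

no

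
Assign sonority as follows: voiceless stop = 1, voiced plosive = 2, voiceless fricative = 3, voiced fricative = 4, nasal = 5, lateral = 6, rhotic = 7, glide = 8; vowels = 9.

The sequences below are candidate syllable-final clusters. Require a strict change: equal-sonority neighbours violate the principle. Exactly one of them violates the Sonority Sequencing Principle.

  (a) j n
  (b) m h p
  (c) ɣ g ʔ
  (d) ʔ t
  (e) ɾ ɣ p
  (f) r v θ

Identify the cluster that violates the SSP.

(a) sonority 8-5: well-formed.
(b) sonority 5-3-1: well-formed.
(c) sonority 4-2-1: well-formed.
(d) sonority 1-1: ill-formed.
(e) sonority 7-4-1: well-formed.
(f) sonority 7-4-3: well-formed.

d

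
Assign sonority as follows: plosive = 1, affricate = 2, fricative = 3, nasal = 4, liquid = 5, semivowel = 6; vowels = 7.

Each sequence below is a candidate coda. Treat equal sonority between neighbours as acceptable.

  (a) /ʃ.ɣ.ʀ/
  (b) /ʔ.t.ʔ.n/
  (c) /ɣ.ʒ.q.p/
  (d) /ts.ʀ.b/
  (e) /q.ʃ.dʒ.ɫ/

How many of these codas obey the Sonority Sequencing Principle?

1

(a) /ʃ.ɣ.ʀ/: profile 3-3-5 — violates.
(b) /ʔ.t.ʔ.n/: profile 1-1-1-4 — violates.
(c) /ɣ.ʒ.q.p/: profile 3-3-1-1 — obeys.
(d) /ts.ʀ.b/: profile 2-5-1 — violates.
(e) /q.ʃ.dʒ.ɫ/: profile 1-3-2-5 — violates.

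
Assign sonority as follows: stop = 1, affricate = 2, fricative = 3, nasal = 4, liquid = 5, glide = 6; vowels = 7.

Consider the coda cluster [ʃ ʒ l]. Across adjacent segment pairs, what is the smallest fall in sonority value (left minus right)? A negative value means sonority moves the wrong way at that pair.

/ʃ/ is a fricative (sonority 3).
/ʒ/ is a fricative (sonority 3).
/l/ is a liquid (sonority 5).
/ʃ/→/ʒ/: change +0.
/ʒ/→/l/: change -2.
Minimum = -2.

-2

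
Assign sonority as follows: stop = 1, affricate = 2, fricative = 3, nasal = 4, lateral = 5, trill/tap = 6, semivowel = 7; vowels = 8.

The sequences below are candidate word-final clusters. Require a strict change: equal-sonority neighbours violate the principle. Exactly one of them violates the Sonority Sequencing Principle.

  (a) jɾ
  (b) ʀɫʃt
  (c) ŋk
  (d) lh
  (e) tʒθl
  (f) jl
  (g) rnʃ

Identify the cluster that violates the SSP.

e

(a) 7-6 → obeys
(b) 6-5-3-1 → obeys
(c) 4-1 → obeys
(d) 5-3 → obeys
(e) 1-3-3-5 → violates
(f) 7-5 → obeys
(g) 6-4-3 → obeys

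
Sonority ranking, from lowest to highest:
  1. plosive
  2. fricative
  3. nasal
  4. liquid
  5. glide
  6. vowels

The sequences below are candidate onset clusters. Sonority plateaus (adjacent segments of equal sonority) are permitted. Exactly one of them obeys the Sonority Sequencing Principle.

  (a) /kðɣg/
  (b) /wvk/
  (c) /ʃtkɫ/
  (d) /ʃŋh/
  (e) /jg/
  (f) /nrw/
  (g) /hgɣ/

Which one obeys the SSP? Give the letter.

(a) sonority 1-2-2-1: ill-formed.
(b) sonority 5-2-1: ill-formed.
(c) sonority 2-1-1-4: ill-formed.
(d) sonority 2-3-2: ill-formed.
(e) sonority 5-1: ill-formed.
(f) sonority 3-4-5: well-formed.
(g) sonority 2-1-2: ill-formed.

f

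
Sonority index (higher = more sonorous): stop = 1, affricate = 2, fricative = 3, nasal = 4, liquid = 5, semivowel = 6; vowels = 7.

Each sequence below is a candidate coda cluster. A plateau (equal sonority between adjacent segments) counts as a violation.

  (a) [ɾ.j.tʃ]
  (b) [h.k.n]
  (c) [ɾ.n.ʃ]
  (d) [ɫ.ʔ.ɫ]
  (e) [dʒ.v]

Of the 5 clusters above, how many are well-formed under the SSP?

(a) sonority 5-6-2: ill-formed.
(b) sonority 3-1-4: ill-formed.
(c) sonority 5-4-3: well-formed.
(d) sonority 5-1-5: ill-formed.
(e) sonority 2-3: ill-formed.

1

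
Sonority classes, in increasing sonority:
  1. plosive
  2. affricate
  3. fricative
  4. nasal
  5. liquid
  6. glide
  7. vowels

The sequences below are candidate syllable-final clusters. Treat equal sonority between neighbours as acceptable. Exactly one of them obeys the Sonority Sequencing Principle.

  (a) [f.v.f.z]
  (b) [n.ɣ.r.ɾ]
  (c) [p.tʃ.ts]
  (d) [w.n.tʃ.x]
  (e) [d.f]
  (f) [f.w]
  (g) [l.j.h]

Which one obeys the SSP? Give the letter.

(a) [f.v.f.z]: profile 3-3-3-3 — obeys.
(b) [n.ɣ.r.ɾ]: profile 4-3-5-5 — violates.
(c) [p.tʃ.ts]: profile 1-2-2 — violates.
(d) [w.n.tʃ.x]: profile 6-4-2-3 — violates.
(e) [d.f]: profile 1-3 — violates.
(f) [f.w]: profile 3-6 — violates.
(g) [l.j.h]: profile 5-6-3 — violates.

a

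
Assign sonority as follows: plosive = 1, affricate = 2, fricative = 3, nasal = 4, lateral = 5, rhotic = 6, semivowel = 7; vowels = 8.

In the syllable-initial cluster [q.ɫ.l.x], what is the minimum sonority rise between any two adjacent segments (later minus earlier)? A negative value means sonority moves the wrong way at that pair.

/q/: plosive = 1.
/ɫ/: lateral = 5.
/l/: lateral = 5.
/x/: fricative = 3.
/q/→/ɫ/: change +4.
/ɫ/→/l/: change +0.
/l/→/x/: change -2.
Minimum = -2.

-2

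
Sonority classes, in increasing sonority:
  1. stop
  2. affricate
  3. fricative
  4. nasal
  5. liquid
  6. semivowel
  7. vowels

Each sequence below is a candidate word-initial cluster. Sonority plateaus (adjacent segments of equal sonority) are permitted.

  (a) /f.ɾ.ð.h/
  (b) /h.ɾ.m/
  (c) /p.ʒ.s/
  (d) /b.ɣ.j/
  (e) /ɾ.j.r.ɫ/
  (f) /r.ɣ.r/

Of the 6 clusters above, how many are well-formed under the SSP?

2

(a) sonority 3-5-3-3: ill-formed.
(b) sonority 3-5-4: ill-formed.
(c) sonority 1-3-3: well-formed.
(d) sonority 1-3-6: well-formed.
(e) sonority 5-6-5-5: ill-formed.
(f) sonority 5-3-5: ill-formed.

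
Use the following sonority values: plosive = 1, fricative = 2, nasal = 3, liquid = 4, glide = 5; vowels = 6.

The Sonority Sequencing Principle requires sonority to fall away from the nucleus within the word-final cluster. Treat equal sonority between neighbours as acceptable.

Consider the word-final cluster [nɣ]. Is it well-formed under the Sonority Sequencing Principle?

yes

/n/ is a nasal (sonority 3).
/ɣ/ is a fricative (sonority 2).
The profile 3-2 strictly falls, so the word-final cluster satisfies the SSP.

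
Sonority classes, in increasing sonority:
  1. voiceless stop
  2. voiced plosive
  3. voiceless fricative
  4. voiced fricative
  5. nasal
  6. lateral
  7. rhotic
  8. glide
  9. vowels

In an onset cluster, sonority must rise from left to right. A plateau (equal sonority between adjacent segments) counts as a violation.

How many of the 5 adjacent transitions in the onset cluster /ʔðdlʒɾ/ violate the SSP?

/ʔ/: voiceless stop = 1.
/ð/: voiced fricative = 4.
/d/: voiced plosive = 2.
/l/: lateral = 6.
/ʒ/: voiced fricative = 4.
/ɾ/: rhotic = 7.
/ʔ/→/ð/: 1→4 (rises) — ok.
/ð/→/d/: 4→2 (does not rise) — violation.
/d/→/l/: 2→6 (rises) — ok.
/l/→/ʒ/: 6→4 (does not rise) — violation.
/ʒ/→/ɾ/: 4→7 (rises) — ok.

2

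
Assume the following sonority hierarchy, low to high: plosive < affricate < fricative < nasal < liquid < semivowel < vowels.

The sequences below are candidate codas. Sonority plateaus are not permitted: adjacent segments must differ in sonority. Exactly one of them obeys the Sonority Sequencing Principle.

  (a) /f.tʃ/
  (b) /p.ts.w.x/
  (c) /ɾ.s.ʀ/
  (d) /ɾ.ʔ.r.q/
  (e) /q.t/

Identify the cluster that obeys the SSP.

a

(a) /f.tʃ/: profile 3-2 — obeys.
(b) /p.ts.w.x/: profile 1-2-6-3 — violates.
(c) /ɾ.s.ʀ/: profile 5-3-5 — violates.
(d) /ɾ.ʔ.r.q/: profile 5-1-5-1 — violates.
(e) /q.t/: profile 1-1 — violates.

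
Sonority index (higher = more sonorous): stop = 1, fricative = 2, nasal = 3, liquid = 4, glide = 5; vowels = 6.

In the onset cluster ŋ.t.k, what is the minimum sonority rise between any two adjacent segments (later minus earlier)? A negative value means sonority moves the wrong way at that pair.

/ŋ/: nasal = 3.
/t/: stop = 1.
/k/: stop = 1.
/ŋ/→/t/: change -2.
/t/→/k/: change +0.
Minimum = -2.

-2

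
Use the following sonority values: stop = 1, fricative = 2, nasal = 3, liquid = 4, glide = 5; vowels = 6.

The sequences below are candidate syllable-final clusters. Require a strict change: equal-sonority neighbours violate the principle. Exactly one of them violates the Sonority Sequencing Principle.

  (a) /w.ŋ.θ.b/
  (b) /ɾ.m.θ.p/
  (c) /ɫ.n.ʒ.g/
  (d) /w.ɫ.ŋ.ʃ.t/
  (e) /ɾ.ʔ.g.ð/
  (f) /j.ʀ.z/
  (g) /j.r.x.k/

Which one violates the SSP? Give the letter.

(a) /w.ŋ.θ.b/: profile 5-3-2-1 — obeys.
(b) /ɾ.m.θ.p/: profile 4-3-2-1 — obeys.
(c) /ɫ.n.ʒ.g/: profile 4-3-2-1 — obeys.
(d) /w.ɫ.ŋ.ʃ.t/: profile 5-4-3-2-1 — obeys.
(e) /ɾ.ʔ.g.ð/: profile 4-1-1-2 — violates.
(f) /j.ʀ.z/: profile 5-4-2 — obeys.
(g) /j.r.x.k/: profile 5-4-2-1 — obeys.

e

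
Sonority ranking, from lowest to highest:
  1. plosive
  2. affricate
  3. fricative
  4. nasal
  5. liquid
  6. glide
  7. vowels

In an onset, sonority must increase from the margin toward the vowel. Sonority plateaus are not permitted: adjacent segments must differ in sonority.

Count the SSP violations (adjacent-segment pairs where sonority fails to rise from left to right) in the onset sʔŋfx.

/s/ — fricative, sonority 3.
/ʔ/ — plosive, sonority 1.
/ŋ/ — nasal, sonority 4.
/f/ — fricative, sonority 3.
/x/ — fricative, sonority 3.
/s/→/ʔ/: 3→1 (does not rise) — violation.
/ʔ/→/ŋ/: 1→4 (rises) — ok.
/ŋ/→/f/: 4→3 (does not rise) — violation.
/f/→/x/: 3→3 (plateau) — violation.

3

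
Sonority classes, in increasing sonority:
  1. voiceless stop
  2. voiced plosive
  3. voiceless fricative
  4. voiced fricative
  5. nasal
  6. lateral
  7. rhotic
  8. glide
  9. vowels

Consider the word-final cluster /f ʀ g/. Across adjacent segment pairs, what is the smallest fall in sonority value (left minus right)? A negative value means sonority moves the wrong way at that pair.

-4

/f/ — voiceless fricative, sonority 3.
/ʀ/ — rhotic, sonority 7.
/g/ — voiced plosive, sonority 2.
/f/→/ʀ/: change -4.
/ʀ/→/g/: change +5.
Minimum = -4.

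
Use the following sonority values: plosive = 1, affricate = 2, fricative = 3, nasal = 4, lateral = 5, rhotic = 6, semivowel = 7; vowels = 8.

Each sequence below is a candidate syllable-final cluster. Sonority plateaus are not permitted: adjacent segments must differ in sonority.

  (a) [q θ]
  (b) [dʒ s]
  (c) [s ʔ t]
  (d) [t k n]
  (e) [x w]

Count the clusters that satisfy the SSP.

(a) sonority 1-3: ill-formed.
(b) sonority 2-3: ill-formed.
(c) sonority 3-1-1: ill-formed.
(d) sonority 1-1-4: ill-formed.
(e) sonority 3-7: ill-formed.

0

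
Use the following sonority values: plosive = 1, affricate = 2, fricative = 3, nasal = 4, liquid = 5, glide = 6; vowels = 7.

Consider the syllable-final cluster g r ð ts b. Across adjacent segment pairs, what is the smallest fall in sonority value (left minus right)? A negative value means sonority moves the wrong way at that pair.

-4

/g/: plosive = 1.
/r/: liquid = 5.
/ð/: fricative = 3.
/ts/: affricate = 2.
/b/: plosive = 1.
/g/→/r/: change -4.
/r/→/ð/: change +2.
/ð/→/ts/: change +1.
/ts/→/b/: change +1.
Minimum = -4.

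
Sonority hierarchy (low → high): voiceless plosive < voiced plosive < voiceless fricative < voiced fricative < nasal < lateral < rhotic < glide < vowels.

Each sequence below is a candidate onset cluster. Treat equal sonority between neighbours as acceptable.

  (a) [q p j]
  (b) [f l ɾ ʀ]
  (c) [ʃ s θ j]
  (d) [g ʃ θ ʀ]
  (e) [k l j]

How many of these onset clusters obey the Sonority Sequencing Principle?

5

(a) 1-1-8 → obeys
(b) 3-6-7-7 → obeys
(c) 3-3-3-8 → obeys
(d) 2-3-3-7 → obeys
(e) 1-6-8 → obeys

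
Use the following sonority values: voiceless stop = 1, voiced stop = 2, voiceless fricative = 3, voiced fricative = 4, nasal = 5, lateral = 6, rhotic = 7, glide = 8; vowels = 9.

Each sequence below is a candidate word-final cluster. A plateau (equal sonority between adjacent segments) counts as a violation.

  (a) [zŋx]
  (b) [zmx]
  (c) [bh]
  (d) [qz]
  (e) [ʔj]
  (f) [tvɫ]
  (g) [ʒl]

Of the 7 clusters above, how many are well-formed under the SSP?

(a) 4-5-3 → violates
(b) 4-5-3 → violates
(c) 2-3 → violates
(d) 1-4 → violates
(e) 1-8 → violates
(f) 1-4-6 → violates
(g) 4-6 → violates

0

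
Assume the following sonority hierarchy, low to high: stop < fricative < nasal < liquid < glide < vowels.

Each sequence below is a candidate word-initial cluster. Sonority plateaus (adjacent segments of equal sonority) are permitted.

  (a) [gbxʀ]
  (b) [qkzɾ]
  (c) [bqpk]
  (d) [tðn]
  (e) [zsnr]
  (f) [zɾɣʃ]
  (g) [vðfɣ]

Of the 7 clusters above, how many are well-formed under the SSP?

6

(a) 1-1-2-4 → obeys
(b) 1-1-2-4 → obeys
(c) 1-1-1-1 → obeys
(d) 1-2-3 → obeys
(e) 2-2-3-4 → obeys
(f) 2-4-2-2 → violates
(g) 2-2-2-2 → obeys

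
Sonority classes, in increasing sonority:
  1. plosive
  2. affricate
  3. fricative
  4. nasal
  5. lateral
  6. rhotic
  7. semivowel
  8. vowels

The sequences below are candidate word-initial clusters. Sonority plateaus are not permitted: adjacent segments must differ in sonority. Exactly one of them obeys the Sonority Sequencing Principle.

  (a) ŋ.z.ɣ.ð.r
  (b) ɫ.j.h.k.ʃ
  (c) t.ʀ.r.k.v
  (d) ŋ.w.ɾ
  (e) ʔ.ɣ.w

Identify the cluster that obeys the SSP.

e

(a) sonority 4-3-3-3-6: ill-formed.
(b) sonority 5-7-3-1-3: ill-formed.
(c) sonority 1-6-6-1-3: ill-formed.
(d) sonority 4-7-6: ill-formed.
(e) sonority 1-3-7: well-formed.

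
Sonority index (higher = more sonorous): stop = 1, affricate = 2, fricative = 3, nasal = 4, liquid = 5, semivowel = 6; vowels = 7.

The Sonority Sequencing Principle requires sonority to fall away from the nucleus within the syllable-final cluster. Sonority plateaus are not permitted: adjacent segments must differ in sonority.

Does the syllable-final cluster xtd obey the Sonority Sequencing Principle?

no

/x/: fricative = 3.
/t/: stop = 1.
/d/: stop = 1.
The profile is 3-1-1. Between /t/ (1) and /d/ (1) sonority does not fall, so the cluster violates the SSP.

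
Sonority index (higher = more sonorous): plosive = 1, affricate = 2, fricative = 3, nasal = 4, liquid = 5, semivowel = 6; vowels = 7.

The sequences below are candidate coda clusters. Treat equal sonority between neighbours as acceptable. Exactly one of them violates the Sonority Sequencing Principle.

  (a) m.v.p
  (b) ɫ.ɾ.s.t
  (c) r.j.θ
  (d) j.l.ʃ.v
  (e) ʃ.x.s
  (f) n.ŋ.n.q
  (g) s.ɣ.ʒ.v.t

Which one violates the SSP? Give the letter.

(a) sonority 4-3-1: well-formed.
(b) sonority 5-5-3-1: well-formed.
(c) sonority 5-6-3: ill-formed.
(d) sonority 6-5-3-3: well-formed.
(e) sonority 3-3-3: well-formed.
(f) sonority 4-4-4-1: well-formed.
(g) sonority 3-3-3-3-1: well-formed.

c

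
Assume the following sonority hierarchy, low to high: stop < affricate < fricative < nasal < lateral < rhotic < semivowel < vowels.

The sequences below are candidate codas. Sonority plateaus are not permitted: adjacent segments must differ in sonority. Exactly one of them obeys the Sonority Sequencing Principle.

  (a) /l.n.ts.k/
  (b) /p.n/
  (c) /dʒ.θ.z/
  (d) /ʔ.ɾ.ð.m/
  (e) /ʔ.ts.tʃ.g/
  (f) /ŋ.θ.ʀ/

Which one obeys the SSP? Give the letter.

(a) sonority 5-4-2-1: well-formed.
(b) sonority 1-4: ill-formed.
(c) sonority 2-3-3: ill-formed.
(d) sonority 1-6-3-4: ill-formed.
(e) sonority 1-2-2-1: ill-formed.
(f) sonority 4-3-6: ill-formed.

a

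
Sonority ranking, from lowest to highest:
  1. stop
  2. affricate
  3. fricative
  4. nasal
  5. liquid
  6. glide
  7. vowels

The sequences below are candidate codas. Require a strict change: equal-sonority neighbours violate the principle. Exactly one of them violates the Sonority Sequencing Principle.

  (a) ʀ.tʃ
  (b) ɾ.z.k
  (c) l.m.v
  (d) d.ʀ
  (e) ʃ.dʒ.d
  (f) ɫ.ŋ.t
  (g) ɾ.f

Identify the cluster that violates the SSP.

(a) sonority 5-2: well-formed.
(b) sonority 5-3-1: well-formed.
(c) sonority 5-4-3: well-formed.
(d) sonority 1-5: ill-formed.
(e) sonority 3-2-1: well-formed.
(f) sonority 5-4-1: well-formed.
(g) sonority 5-3: well-formed.

d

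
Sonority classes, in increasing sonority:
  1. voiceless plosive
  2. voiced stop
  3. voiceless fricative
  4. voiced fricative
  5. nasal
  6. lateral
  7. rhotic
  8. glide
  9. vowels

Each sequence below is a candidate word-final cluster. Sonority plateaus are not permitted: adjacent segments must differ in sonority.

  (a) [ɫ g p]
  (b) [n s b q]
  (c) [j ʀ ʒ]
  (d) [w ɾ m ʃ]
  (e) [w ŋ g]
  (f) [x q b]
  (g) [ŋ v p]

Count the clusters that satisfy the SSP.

6

(a) [ɫ g p]: profile 6-2-1 — obeys.
(b) [n s b q]: profile 5-3-2-1 — obeys.
(c) [j ʀ ʒ]: profile 8-7-4 — obeys.
(d) [w ɾ m ʃ]: profile 8-7-5-3 — obeys.
(e) [w ŋ g]: profile 8-5-2 — obeys.
(f) [x q b]: profile 3-1-2 — violates.
(g) [ŋ v p]: profile 5-4-1 — obeys.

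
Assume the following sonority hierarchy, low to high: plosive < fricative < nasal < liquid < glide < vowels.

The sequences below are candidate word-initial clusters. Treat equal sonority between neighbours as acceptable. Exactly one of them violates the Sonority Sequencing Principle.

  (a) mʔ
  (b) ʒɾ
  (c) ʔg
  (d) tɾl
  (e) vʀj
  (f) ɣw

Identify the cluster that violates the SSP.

(a) mʔ: profile 3-1 — violates.
(b) ʒɾ: profile 2-4 — obeys.
(c) ʔg: profile 1-1 — obeys.
(d) tɾl: profile 1-4-4 — obeys.
(e) vʀj: profile 2-4-5 — obeys.
(f) ɣw: profile 2-5 — obeys.

a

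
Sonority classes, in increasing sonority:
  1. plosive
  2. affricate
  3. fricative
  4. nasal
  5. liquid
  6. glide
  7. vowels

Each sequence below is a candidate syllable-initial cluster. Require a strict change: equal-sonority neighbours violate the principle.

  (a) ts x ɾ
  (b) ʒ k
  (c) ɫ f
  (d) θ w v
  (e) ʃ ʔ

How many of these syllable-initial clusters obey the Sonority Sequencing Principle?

(a) ts x ɾ: profile 2-3-5 — obeys.
(b) ʒ k: profile 3-1 — violates.
(c) ɫ f: profile 5-3 — violates.
(d) θ w v: profile 3-6-3 — violates.
(e) ʃ ʔ: profile 3-1 — violates.

1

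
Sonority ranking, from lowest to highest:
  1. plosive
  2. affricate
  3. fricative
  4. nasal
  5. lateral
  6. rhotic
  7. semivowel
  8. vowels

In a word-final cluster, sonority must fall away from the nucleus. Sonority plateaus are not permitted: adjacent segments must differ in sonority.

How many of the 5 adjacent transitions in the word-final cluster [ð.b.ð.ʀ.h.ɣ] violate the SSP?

3

/ð/ is a fricative (sonority 3).
/b/ is a plosive (sonority 1).
/ð/ is a fricative (sonority 3).
/ʀ/ is a rhotic (sonority 6).
/h/ is a fricative (sonority 3).
/ɣ/ is a fricative (sonority 3).
/ð/→/b/: 3→1 (falls) — ok.
/b/→/ð/: 1→3 (does not fall) — violation.
/ð/→/ʀ/: 3→6 (does not fall) — violation.
/ʀ/→/h/: 6→3 (falls) — ok.
/h/→/ɣ/: 3→3 (plateau) — violation.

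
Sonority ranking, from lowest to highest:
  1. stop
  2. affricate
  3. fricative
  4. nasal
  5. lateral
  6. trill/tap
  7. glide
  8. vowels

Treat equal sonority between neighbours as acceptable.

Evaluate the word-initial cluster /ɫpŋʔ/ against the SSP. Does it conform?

/ɫ/: lateral = 5.
/p/: stop = 1.
/ŋ/: nasal = 4.
/ʔ/: stop = 1.
The profile is 5-1-4-1. Between /ɫ/ (5) and /p/ (1) sonority does not rise, so the cluster violates the SSP.

no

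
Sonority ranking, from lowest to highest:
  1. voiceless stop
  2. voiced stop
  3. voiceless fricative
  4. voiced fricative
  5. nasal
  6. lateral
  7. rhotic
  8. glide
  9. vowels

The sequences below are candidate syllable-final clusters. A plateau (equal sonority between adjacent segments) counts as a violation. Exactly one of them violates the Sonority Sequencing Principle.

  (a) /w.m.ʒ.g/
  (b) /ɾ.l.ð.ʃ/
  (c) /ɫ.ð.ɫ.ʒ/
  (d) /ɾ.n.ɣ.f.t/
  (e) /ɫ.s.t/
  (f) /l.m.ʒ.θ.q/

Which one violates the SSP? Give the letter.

(a) sonority 8-5-4-2: well-formed.
(b) sonority 7-6-4-3: well-formed.
(c) sonority 6-4-6-4: ill-formed.
(d) sonority 7-5-4-3-1: well-formed.
(e) sonority 6-3-1: well-formed.
(f) sonority 6-5-4-3-1: well-formed.

c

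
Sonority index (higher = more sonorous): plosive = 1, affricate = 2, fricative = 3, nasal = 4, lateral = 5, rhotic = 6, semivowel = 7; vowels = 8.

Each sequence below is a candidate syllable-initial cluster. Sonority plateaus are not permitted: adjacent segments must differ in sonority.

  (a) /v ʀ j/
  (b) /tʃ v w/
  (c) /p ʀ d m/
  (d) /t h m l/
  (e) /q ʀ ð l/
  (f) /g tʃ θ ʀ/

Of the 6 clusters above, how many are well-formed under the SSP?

(a) 3-6-7 → obeys
(b) 2-3-7 → obeys
(c) 1-6-1-4 → violates
(d) 1-3-4-5 → obeys
(e) 1-6-3-5 → violates
(f) 1-2-3-6 → obeys

4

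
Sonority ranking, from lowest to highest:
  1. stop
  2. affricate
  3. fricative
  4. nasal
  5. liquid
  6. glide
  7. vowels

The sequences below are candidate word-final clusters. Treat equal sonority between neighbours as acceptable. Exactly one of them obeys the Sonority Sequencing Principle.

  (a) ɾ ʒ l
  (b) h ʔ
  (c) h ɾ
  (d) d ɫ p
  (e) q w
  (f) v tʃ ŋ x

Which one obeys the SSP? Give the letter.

(a) sonority 5-3-5: ill-formed.
(b) sonority 3-1: well-formed.
(c) sonority 3-5: ill-formed.
(d) sonority 1-5-1: ill-formed.
(e) sonority 1-6: ill-formed.
(f) sonority 3-2-4-3: ill-formed.

b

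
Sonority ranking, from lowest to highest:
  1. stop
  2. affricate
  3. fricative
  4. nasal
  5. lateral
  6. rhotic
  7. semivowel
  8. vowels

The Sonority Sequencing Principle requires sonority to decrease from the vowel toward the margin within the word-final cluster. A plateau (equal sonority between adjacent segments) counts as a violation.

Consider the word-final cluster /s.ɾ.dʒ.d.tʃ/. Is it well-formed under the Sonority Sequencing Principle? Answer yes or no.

/s/ is a fricative (sonority 3).
/ɾ/ is a rhotic (sonority 6).
/dʒ/ is an affricate (sonority 2).
/d/ is a stop (sonority 1).
/tʃ/ is an affricate (sonority 2).
The profile is 3-6-2-1-2. Between /s/ (3) and /ɾ/ (6) sonority does not fall, so the cluster violates the SSP.

no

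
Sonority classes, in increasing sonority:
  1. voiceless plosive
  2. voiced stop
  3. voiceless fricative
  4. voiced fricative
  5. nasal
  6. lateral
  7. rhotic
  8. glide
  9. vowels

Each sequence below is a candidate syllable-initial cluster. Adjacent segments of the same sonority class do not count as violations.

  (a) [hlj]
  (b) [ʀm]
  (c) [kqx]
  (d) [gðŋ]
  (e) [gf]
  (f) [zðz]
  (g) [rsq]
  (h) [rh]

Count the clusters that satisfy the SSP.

5

(a) 3-6-8 → obeys
(b) 7-5 → violates
(c) 1-1-3 → obeys
(d) 2-4-5 → obeys
(e) 2-3 → obeys
(f) 4-4-4 → obeys
(g) 7-3-1 → violates
(h) 7-3 → violates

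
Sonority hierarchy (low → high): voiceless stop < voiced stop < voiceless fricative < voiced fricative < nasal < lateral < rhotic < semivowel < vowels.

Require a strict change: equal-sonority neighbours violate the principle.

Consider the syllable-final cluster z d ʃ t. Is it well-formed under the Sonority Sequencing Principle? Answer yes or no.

/z/ is a voiced fricative (sonority 4).
/d/ is a voiced stop (sonority 2).
/ʃ/ is a voiceless fricative (sonority 3).
/t/ is a voiceless stop (sonority 1).
The profile is 4-2-3-1. Between /d/ (2) and /ʃ/ (3) sonority does not fall, so the cluster violates the SSP.

no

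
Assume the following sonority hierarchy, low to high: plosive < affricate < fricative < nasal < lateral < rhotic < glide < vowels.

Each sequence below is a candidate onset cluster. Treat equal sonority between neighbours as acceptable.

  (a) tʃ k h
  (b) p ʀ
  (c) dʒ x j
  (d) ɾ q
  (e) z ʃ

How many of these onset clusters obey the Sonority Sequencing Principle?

3

(a) 2-1-3 → violates
(b) 1-6 → obeys
(c) 2-3-7 → obeys
(d) 6-1 → violates
(e) 3-3 → obeys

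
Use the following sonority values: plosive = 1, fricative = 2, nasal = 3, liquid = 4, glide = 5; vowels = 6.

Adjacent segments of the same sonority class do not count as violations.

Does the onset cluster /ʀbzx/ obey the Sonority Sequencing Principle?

no

/ʀ/ — liquid, sonority 4.
/b/ — plosive, sonority 1.
/z/ — fricative, sonority 2.
/x/ — fricative, sonority 2.
The profile is 4-1-2-2. Between /ʀ/ (4) and /b/ (1) sonority does not rise, so the cluster violates the SSP.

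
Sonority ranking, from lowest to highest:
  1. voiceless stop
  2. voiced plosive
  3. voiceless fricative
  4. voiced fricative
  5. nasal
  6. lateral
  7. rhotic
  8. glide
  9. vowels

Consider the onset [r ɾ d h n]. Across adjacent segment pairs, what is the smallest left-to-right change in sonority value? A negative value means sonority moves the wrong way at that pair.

/r/ — rhotic, sonority 7.
/ɾ/ — rhotic, sonority 7.
/d/ — voiced plosive, sonority 2.
/h/ — voiceless fricative, sonority 3.
/n/ — nasal, sonority 5.
/r/→/ɾ/: change +0.
/ɾ/→/d/: change -5.
/d/→/h/: change +1.
/h/→/n/: change +2.
Minimum = -5.

-5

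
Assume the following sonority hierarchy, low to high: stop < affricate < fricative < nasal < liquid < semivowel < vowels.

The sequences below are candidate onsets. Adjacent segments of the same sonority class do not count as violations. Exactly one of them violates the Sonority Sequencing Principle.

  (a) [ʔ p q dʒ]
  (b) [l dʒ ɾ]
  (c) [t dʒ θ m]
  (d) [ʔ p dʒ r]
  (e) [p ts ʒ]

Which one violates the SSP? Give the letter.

b

(a) 1-1-1-2 → obeys
(b) 5-2-5 → violates
(c) 1-2-3-4 → obeys
(d) 1-1-2-5 → obeys
(e) 1-2-3 → obeys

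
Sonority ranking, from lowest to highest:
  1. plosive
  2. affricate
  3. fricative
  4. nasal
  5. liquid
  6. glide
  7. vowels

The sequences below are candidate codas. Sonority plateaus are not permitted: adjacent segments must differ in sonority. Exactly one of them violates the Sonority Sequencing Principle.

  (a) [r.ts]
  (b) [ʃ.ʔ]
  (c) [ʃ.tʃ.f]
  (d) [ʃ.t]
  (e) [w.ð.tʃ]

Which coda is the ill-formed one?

(a) [r.ts]: profile 5-2 — obeys.
(b) [ʃ.ʔ]: profile 3-1 — obeys.
(c) [ʃ.tʃ.f]: profile 3-2-3 — violates.
(d) [ʃ.t]: profile 3-1 — obeys.
(e) [w.ð.tʃ]: profile 6-3-2 — obeys.

c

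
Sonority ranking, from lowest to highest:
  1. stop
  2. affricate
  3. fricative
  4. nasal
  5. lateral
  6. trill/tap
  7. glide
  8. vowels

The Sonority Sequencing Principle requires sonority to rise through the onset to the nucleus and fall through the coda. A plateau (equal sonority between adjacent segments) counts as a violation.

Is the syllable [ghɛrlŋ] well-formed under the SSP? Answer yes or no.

Onset: /g/ is a stop (sonority 1), /h/ is a fricative (sonority 3); then the nucleus /ɛ/ (sonority 8).
Onset profile 1-3-8 — rises to the nucleus.
Coda: /r/ is a trill/tap (sonority 6), /l/ is a lateral (sonority 5), /ŋ/ is a nasal (sonority 4).
Coda profile 8-6-5-4 — falls from the nucleus.

yes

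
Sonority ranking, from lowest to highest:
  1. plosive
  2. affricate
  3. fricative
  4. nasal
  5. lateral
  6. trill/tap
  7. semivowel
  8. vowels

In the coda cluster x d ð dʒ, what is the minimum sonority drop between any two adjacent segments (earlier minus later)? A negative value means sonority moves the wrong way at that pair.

/x/ — fricative, sonority 3.
/d/ — plosive, sonority 1.
/ð/ — fricative, sonority 3.
/dʒ/ — affricate, sonority 2.
/x/→/d/: change +2.
/d/→/ð/: change -2.
/ð/→/dʒ/: change +1.
Minimum = -2.

-2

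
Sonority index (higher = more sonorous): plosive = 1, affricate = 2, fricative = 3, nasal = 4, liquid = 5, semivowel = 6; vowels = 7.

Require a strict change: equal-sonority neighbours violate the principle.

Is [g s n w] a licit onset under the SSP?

/g/: plosive = 1.
/s/: fricative = 3.
/n/: nasal = 4.
/w/: semivowel = 6.
The profile 1-3-4-6 strictly rises, so the onset satisfies the SSP.

yes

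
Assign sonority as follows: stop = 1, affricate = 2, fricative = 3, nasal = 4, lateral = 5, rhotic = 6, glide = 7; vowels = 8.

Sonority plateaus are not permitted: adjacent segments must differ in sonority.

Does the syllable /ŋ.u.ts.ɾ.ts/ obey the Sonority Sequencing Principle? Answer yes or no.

no

Onset: /ŋ/ is a nasal (sonority 4); then the nucleus /u/ (sonority 8).
Onset profile 4-8 — rises to the nucleus.
Coda: /ts/ is an affricate (sonority 2), /ɾ/ is a rhotic (sonority 6), /ts/ is an affricate (sonority 2).
Coda profile 8-2-6-2 — does not strictly fall throughout.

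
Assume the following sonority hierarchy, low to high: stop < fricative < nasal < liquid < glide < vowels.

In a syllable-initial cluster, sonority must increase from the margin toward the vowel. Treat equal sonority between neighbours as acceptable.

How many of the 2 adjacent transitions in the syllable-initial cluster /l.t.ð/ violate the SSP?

1

/l/ — liquid, sonority 4.
/t/ — stop, sonority 1.
/ð/ — fricative, sonority 2.
/l/→/t/: 4→1 (does not rise) — violation.
/t/→/ð/: 1→2 (rises) — ok.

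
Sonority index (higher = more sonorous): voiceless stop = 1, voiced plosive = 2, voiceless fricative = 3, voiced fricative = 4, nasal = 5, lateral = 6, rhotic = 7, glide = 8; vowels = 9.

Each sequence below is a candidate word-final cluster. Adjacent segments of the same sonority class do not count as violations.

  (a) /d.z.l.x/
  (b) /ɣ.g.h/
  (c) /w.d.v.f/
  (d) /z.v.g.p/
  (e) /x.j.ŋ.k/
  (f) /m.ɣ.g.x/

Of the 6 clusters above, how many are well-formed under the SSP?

(a) 2-4-6-3 → violates
(b) 4-2-3 → violates
(c) 8-2-4-3 → violates
(d) 4-4-2-1 → obeys
(e) 3-8-5-1 → violates
(f) 5-4-2-3 → violates

1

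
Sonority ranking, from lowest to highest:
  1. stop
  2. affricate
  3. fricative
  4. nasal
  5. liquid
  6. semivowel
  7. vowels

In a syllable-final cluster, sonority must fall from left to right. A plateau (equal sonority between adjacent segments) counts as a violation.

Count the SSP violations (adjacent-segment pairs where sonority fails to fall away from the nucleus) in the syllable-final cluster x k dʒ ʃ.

/x/: fricative = 3.
/k/: stop = 1.
/dʒ/: affricate = 2.
/ʃ/: fricative = 3.
/x/→/k/: 3→1 (falls) — ok.
/k/→/dʒ/: 1→2 (does not fall) — violation.
/dʒ/→/ʃ/: 2→3 (does not fall) — violation.

2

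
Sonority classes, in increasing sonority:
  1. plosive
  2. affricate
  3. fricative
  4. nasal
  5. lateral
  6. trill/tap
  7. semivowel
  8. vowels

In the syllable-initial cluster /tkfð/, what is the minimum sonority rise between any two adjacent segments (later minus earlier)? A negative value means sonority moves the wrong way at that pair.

/t/ is a plosive (sonority 1).
/k/ is a plosive (sonority 1).
/f/ is a fricative (sonority 3).
/ð/ is a fricative (sonority 3).
/t/→/k/: change +0.
/k/→/f/: change +2.
/f/→/ð/: change +0.
Minimum = 0.

0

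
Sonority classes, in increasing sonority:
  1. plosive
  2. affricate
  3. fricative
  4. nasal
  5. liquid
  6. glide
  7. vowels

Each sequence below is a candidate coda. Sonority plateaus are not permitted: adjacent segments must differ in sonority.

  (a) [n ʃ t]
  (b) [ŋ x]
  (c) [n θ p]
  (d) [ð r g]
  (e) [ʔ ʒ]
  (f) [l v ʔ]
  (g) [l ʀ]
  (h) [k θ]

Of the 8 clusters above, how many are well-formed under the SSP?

4

(a) [n ʃ t]: profile 4-3-1 — obeys.
(b) [ŋ x]: profile 4-3 — obeys.
(c) [n θ p]: profile 4-3-1 — obeys.
(d) [ð r g]: profile 3-5-1 — violates.
(e) [ʔ ʒ]: profile 1-3 — violates.
(f) [l v ʔ]: profile 5-3-1 — obeys.
(g) [l ʀ]: profile 5-5 — violates.
(h) [k θ]: profile 1-3 — violates.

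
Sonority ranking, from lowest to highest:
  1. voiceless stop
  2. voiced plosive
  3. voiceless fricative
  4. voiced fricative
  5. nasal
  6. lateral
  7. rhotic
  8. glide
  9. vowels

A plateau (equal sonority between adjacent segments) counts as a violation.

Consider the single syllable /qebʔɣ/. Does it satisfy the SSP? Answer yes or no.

no

Onset: /q/ is a voiceless stop (sonority 1); then the nucleus /e/ (sonority 9).
Onset profile 1-9 — rises to the nucleus.
Coda: /b/ is a voiced plosive (sonority 2), /ʔ/ is a voiceless stop (sonority 1), /ɣ/ is a voiced fricative (sonority 4).
Coda profile 9-2-1-4 — does not strictly fall throughout.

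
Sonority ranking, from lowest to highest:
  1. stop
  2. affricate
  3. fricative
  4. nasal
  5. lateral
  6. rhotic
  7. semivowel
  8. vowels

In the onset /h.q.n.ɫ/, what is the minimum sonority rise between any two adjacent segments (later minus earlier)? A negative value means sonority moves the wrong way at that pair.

-2

/h/: fricative = 3.
/q/: stop = 1.
/n/: nasal = 4.
/ɫ/: lateral = 5.
/h/→/q/: change -2.
/q/→/n/: change +3.
/n/→/ɫ/: change +1.
Minimum = -2.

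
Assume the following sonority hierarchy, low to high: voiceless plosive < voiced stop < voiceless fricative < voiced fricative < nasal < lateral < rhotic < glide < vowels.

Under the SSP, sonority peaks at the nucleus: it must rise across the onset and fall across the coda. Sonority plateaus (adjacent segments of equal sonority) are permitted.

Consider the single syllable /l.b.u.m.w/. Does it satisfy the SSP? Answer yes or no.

Onset: /l/ is a lateral (sonority 6), /b/ is a voiced stop (sonority 2); then the nucleus /u/ (sonority 9).
Onset profile 6-2-9 — does not rise throughout.
Coda: /m/ is a nasal (sonority 5), /w/ is a glide (sonority 8).
Coda profile 9-5-8 — does not fall throughout.

no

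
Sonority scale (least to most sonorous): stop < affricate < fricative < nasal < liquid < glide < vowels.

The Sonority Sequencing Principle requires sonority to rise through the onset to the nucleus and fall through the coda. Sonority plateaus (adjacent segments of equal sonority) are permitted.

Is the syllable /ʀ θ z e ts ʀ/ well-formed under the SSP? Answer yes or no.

Onset: /ʀ/ is a liquid (sonority 5), /θ/ is a fricative (sonority 3), /z/ is a fricative (sonority 3); then the nucleus /e/ (sonority 7).
Onset profile 5-3-3-7 — does not rise throughout.
Coda: /ts/ is an affricate (sonority 2), /ʀ/ is a liquid (sonority 5).
Coda profile 7-2-5 — does not fall throughout.

no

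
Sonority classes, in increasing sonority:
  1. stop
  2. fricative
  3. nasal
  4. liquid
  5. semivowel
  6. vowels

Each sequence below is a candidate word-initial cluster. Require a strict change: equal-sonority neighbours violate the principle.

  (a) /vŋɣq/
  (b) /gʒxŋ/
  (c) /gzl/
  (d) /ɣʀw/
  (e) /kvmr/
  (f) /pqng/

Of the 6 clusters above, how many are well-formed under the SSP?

3

(a) sonority 2-3-2-1: ill-formed.
(b) sonority 1-2-2-3: ill-formed.
(c) sonority 1-2-4: well-formed.
(d) sonority 2-4-5: well-formed.
(e) sonority 1-2-3-4: well-formed.
(f) sonority 1-1-3-1: ill-formed.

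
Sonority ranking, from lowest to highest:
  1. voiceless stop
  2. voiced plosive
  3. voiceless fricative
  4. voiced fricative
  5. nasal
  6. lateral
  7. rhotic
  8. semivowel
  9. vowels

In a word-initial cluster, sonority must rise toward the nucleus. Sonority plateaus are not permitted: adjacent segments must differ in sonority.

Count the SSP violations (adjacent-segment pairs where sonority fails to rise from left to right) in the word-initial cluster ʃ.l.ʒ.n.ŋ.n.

/ʃ/ is a voiceless fricative (sonority 3).
/l/ is a lateral (sonority 6).
/ʒ/ is a voiced fricative (sonority 4).
/n/ is a nasal (sonority 5).
/ŋ/ is a nasal (sonority 5).
/n/ is a nasal (sonority 5).
/ʃ/→/l/: 3→6 (rises) — ok.
/l/→/ʒ/: 6→4 (does not rise) — violation.
/ʒ/→/n/: 4→5 (rises) — ok.
/n/→/ŋ/: 5→5 (plateau) — violation.
/ŋ/→/n/: 5→5 (plateau) — violation.

3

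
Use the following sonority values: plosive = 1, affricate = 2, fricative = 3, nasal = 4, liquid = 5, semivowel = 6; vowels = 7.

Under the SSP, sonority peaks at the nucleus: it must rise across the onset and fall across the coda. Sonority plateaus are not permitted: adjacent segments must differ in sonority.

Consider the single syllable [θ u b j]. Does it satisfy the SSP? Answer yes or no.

no

Onset: /θ/ is a fricative (sonority 3); then the nucleus /u/ (sonority 7).
Onset profile 3-7 — rises to the nucleus.
Coda: /b/ is a plosive (sonority 1), /j/ is a semivowel (sonority 6).
Coda profile 7-1-6 — does not strictly fall throughout.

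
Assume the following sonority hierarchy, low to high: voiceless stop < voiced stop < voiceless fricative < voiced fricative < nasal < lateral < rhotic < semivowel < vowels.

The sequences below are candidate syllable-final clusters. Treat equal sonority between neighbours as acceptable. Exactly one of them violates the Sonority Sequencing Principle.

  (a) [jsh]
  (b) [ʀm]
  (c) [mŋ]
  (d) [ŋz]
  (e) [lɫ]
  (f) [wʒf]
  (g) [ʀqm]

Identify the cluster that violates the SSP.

(a) [jsh]: profile 8-3-3 — obeys.
(b) [ʀm]: profile 7-5 — obeys.
(c) [mŋ]: profile 5-5 — obeys.
(d) [ŋz]: profile 5-4 — obeys.
(e) [lɫ]: profile 6-6 — obeys.
(f) [wʒf]: profile 8-4-3 — obeys.
(g) [ʀqm]: profile 7-1-5 — violates.

g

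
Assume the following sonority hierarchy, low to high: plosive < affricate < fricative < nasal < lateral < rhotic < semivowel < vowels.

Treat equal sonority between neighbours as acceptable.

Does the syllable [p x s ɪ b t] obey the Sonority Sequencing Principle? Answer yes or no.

Onset: /p/ is a plosive (sonority 1), /x/ is a fricative (sonority 3), /s/ is a fricative (sonority 3); then the nucleus /ɪ/ (sonority 8).
Onset profile 1-3-3-8 — rises to the nucleus.
Coda: /b/ is a plosive (sonority 1), /t/ is a plosive (sonority 1).
Coda profile 8-1-1 — falls from the nucleus.

yes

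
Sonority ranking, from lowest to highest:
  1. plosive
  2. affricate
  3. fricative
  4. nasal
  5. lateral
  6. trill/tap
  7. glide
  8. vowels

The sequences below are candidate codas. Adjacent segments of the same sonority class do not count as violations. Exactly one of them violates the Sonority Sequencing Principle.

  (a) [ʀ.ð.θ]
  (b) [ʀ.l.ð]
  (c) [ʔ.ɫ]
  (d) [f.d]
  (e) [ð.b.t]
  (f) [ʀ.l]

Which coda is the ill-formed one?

c

(a) sonority 6-3-3: well-formed.
(b) sonority 6-5-3: well-formed.
(c) sonority 1-5: ill-formed.
(d) sonority 3-1: well-formed.
(e) sonority 3-1-1: well-formed.
(f) sonority 6-5: well-formed.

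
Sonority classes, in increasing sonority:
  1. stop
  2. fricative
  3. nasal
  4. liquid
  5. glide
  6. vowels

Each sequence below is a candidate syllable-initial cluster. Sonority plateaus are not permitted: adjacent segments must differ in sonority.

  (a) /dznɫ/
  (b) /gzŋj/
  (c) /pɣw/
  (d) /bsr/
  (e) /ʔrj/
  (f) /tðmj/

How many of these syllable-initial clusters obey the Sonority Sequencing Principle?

6

(a) sonority 1-2-3-4: well-formed.
(b) sonority 1-2-3-5: well-formed.
(c) sonority 1-2-5: well-formed.
(d) sonority 1-2-4: well-formed.
(e) sonority 1-4-5: well-formed.
(f) sonority 1-2-3-5: well-formed.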